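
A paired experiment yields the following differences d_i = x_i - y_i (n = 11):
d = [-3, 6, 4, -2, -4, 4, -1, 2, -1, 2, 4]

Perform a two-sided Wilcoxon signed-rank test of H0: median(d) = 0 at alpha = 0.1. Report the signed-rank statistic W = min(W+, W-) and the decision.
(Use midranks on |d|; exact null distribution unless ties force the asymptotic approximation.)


Step 1: Drop any zero differences (none here) and take |d_i|.
|d| = [3, 6, 4, 2, 4, 4, 1, 2, 1, 2, 4]
Step 2: Midrank |d_i| (ties get averaged ranks).
ranks: |3|->6, |6|->11, |4|->8.5, |2|->4, |4|->8.5, |4|->8.5, |1|->1.5, |2|->4, |1|->1.5, |2|->4, |4|->8.5
Step 3: Attach original signs; sum ranks with positive sign and with negative sign.
W+ = 11 + 8.5 + 8.5 + 4 + 4 + 8.5 = 44.5
W- = 6 + 4 + 8.5 + 1.5 + 1.5 = 21.5
(Check: W+ + W- = 66 should equal n(n+1)/2 = 66.)
Step 4: Test statistic W = min(W+, W-) = 21.5.
Step 5: Ties in |d|, so use the tie-corrected normal approximation.
        E[W] = n(n+1)/4 = 11*12/4 = 33.
        Tie groups: |d|=1 (t=2), |d|=2 (t=3), |d|=4 (t=4); sum(t^3 - t) = 90.
        Var[W] = n(n+1)(2n+1)/24 - sum(t^3-t)/48 = 3036/24 - 90/48 = 124.625.
        z = (W - E[W]) / sqrt(Var[W]) = (21.5 - 33) / 11.1636 = -1.0301.
        Two-sided p = 2*Phi(z) = 0.302945.
Step 6: alpha = 0.1. fail to reject H0.

W+ = 44.5, W- = 21.5, W = min = 21.5, p = 0.302945, fail to reject H0.


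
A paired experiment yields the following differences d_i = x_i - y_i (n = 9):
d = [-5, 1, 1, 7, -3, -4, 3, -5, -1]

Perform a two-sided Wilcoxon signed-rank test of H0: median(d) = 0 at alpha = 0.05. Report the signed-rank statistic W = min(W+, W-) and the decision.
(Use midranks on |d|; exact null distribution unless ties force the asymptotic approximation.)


Step 1: Drop any zero differences (none here) and take |d_i|.
|d| = [5, 1, 1, 7, 3, 4, 3, 5, 1]
Step 2: Midrank |d_i| (ties get averaged ranks).
ranks: |5|->7.5, |1|->2, |1|->2, |7|->9, |3|->4.5, |4|->6, |3|->4.5, |5|->7.5, |1|->2
Step 3: Attach original signs; sum ranks with positive sign and with negative sign.
W+ = 2 + 2 + 9 + 4.5 = 17.5
W- = 7.5 + 4.5 + 6 + 7.5 + 2 = 27.5
(Check: W+ + W- = 45 should equal n(n+1)/2 = 45.)
Step 4: Test statistic W = min(W+, W-) = 17.5.
Step 5: Ties in |d|, so use the tie-corrected normal approximation.
        E[W] = n(n+1)/4 = 9*10/4 = 22.5.
        Tie groups: |d|=1 (t=3), |d|=3 (t=2), |d|=5 (t=2); sum(t^3 - t) = 36.
        Var[W] = n(n+1)(2n+1)/24 - sum(t^3-t)/48 = 1710/24 - 36/48 = 70.5.
        z = (W - E[W]) / sqrt(Var[W]) = (17.5 - 22.5) / 8.3964 = -0.5955.
        Two-sided p = 2*Phi(z) = 0.551515.
Step 6: alpha = 0.05. fail to reject H0.

W+ = 17.5, W- = 27.5, W = min = 17.5, p = 0.551515, fail to reject H0.


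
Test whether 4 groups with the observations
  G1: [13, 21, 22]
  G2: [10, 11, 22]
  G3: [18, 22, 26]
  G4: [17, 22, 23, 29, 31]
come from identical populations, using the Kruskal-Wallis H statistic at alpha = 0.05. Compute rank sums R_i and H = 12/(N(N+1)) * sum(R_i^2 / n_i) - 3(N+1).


Step 1: Combine all N = 14 observations and assign midranks.
sorted (value, group, rank): (10,G2,1), (11,G2,2), (13,G1,3), (17,G4,4), (18,G3,5), (21,G1,6), (22,G1,8.5), (22,G2,8.5), (22,G3,8.5), (22,G4,8.5), (23,G4,11), (26,G3,12), (29,G4,13), (31,G4,14)
Step 2: Sum ranks within each group.
R_1 = 17.5 (n_1 = 3)
R_2 = 11.5 (n_2 = 3)
R_3 = 25.5 (n_3 = 3)
R_4 = 50.5 (n_4 = 5)
Step 3: H = 12/(N(N+1)) * sum(R_i^2/n_i) - 3(N+1)
     = 12/(14*15) * (17.5^2/3 + 11.5^2/3 + 25.5^2/3 + 50.5^2/5) - 3*15
     = 0.057143 * 872.967 - 45
     = 4.883810.
Step 4: Ties present; correction factor C = 1 - 60/(14^3 - 14) = 0.978022. Corrected H = 4.883810 / 0.978022 = 4.993558.
Step 5: Under H0, H ~ chi^2(3); p-value = 0.172269.
Step 6: alpha = 0.05. fail to reject H0.

H = 4.9936, df = 3, p = 0.172269, fail to reject H0.


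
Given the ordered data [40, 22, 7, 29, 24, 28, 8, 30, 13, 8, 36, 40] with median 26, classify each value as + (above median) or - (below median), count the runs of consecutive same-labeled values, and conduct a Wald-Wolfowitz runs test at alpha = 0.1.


Step 1: Compute median = 26; label A = above, B = below.
Labels in order: ABBABABABBAA  (n_A = 6, n_B = 6)
Step 2: Count runs R = 9.
Step 3: Under H0 (random ordering), E[R] = 2*n_A*n_B/(n_A+n_B) + 1 = 2*6*6/12 + 1 = 7.0000.
        Var[R] = 2*n_A*n_B*(2*n_A*n_B - n_A - n_B) / ((n_A+n_B)^2 * (n_A+n_B-1)) = 4320/1584 = 2.7273.
        SD[R] = 1.6514.
Step 4: Continuity-corrected z = (R - 0.5 - E[R]) / SD[R] = (9 - 0.5 - 7.0000) / 1.6514 = 0.9083.
Step 5: Two-sided p-value via normal approximation = 2*(1 - Phi(|z|)) = 0.363722.
Step 6: alpha = 0.1. fail to reject H0.

R = 9, z = 0.9083, p = 0.363722, fail to reject H0.


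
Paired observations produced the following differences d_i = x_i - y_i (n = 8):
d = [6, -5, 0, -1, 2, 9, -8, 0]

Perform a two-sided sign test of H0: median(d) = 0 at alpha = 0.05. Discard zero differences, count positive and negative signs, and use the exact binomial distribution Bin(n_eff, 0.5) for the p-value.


Step 1: Discard zero differences. Original n = 8; n_eff = number of nonzero differences = 6.
Nonzero differences (with sign): +6, -5, -1, +2, +9, -8
Step 2: Count signs: positive = 3, negative = 3.
Step 3: Under H0: P(positive) = 0.5, so the number of positives S ~ Bin(6, 0.5).
Step 4: Two-sided exact p-value = sum of Bin(6,0.5) probabilities at or below the observed probability = 1.000000.
Step 5: alpha = 0.05. fail to reject H0.

n_eff = 6, pos = 3, neg = 3, p = 1.000000, fail to reject H0.


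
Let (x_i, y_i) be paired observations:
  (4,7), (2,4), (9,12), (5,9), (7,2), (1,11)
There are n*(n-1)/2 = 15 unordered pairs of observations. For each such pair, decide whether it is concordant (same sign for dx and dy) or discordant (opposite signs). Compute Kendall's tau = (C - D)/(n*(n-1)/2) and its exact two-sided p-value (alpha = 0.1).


Step 1: Enumerate the 15 unordered pairs (i,j) with i<j and classify each by sign(x_j-x_i) * sign(y_j-y_i).
  (1,2):dx=-2,dy=-3->C; (1,3):dx=+5,dy=+5->C; (1,4):dx=+1,dy=+2->C; (1,5):dx=+3,dy=-5->D
  (1,6):dx=-3,dy=+4->D; (2,3):dx=+7,dy=+8->C; (2,4):dx=+3,dy=+5->C; (2,5):dx=+5,dy=-2->D
  (2,6):dx=-1,dy=+7->D; (3,4):dx=-4,dy=-3->C; (3,5):dx=-2,dy=-10->C; (3,6):dx=-8,dy=-1->C
  (4,5):dx=+2,dy=-7->D; (4,6):dx=-4,dy=+2->D; (5,6):dx=-6,dy=+9->D
Step 2: C = 8, D = 7, total pairs = 15.
Step 3: tau = (C - D)/(n(n-1)/2) = (8 - 7)/15 = 0.066667.
Step 4: Exact two-sided p-value (enumerate n! = 720 permutations of y under H0): p = 1.000000.
Step 5: alpha = 0.1. fail to reject H0.

tau_b = 0.0667 (C=8, D=7), p = 1.000000, fail to reject H0.


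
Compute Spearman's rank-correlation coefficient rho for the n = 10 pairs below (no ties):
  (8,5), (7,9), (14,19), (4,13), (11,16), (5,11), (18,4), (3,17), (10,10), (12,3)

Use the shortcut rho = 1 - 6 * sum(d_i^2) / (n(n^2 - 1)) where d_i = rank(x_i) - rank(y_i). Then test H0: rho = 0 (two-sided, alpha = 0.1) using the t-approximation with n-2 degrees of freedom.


Step 1: Rank x and y separately (midranks; no ties here).
rank(x): 8->5, 7->4, 14->9, 4->2, 11->7, 5->3, 18->10, 3->1, 10->6, 12->8
rank(y): 5->3, 9->4, 19->10, 13->7, 16->8, 11->6, 4->2, 17->9, 10->5, 3->1
Step 2: d_i = R_x(i) - R_y(i); compute d_i^2.
  (5-3)^2=4, (4-4)^2=0, (9-10)^2=1, (2-7)^2=25, (7-8)^2=1, (3-6)^2=9, (10-2)^2=64, (1-9)^2=64, (6-5)^2=1, (8-1)^2=49
sum(d^2) = 218.
Step 3: rho = 1 - 6*218 / (10*(10^2 - 1)) = 1 - 1308/990 = -0.321212.
Step 4: Under H0, t = rho * sqrt((n-2)/(1-rho^2)) = -0.9594 ~ t(8).
Step 5: Two-sided p-value from the t-distribution with 8 df = 0.365468.
Step 6: alpha = 0.1. fail to reject H0.

rho = -0.3212, p = 0.365468, fail to reject H0 at alpha = 0.1.


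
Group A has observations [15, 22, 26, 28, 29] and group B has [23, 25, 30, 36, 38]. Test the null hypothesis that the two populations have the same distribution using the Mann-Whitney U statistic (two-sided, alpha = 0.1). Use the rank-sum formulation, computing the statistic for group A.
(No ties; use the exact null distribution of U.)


Step 1: Combine and sort all 10 observations; assign midranks.
sorted (value, group): (15,X), (22,X), (23,Y), (25,Y), (26,X), (28,X), (29,X), (30,Y), (36,Y), (38,Y)
ranks: 15->1, 22->2, 23->3, 25->4, 26->5, 28->6, 29->7, 30->8, 36->9, 38->10
Step 2: Rank sum for X: R1 = 1 + 2 + 5 + 6 + 7 = 21.
Step 3: U_X = R1 - n1(n1+1)/2 = 21 - 5*6/2 = 21 - 15 = 6.
       U_Y = n1*n2 - U_X = 25 - 6 = 19.
Step 4: No ties, so the exact null distribution of U (based on enumerating the C(10,5) = 252 equally likely rank assignments) gives the two-sided p-value.
Step 5: p-value = 0.222222; compare to alpha = 0.1. fail to reject H0.

U_X = 6, p = 0.222222, fail to reject H0 at alpha = 0.1.


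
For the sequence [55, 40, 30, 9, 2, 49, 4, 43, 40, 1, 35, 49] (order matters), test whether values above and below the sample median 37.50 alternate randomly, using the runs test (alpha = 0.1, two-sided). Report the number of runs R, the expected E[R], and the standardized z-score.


Step 1: Compute median = 37.50; label A = above, B = below.
Labels in order: AABBBABAABBA  (n_A = 6, n_B = 6)
Step 2: Count runs R = 7.
Step 3: Under H0 (random ordering), E[R] = 2*n_A*n_B/(n_A+n_B) + 1 = 2*6*6/12 + 1 = 7.0000.
        Var[R] = 2*n_A*n_B*(2*n_A*n_B - n_A - n_B) / ((n_A+n_B)^2 * (n_A+n_B-1)) = 4320/1584 = 2.7273.
        SD[R] = 1.6514.
Step 4: R = E[R], so z = 0 with no continuity correction.
Step 5: Two-sided p-value via normal approximation = 2*(1 - Phi(|z|)) = 1.000000.
Step 6: alpha = 0.1. fail to reject H0.

R = 7, z = 0.0000, p = 1.000000, fail to reject H0.


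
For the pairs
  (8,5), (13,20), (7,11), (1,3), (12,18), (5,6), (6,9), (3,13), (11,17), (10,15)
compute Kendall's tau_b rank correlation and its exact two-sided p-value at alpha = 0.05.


Step 1: Enumerate the 45 unordered pairs (i,j) with i<j and classify each by sign(x_j-x_i) * sign(y_j-y_i).
  (1,2):dx=+5,dy=+15->C; (1,3):dx=-1,dy=+6->D; (1,4):dx=-7,dy=-2->C; (1,5):dx=+4,dy=+13->C
  (1,6):dx=-3,dy=+1->D; (1,7):dx=-2,dy=+4->D; (1,8):dx=-5,dy=+8->D; (1,9):dx=+3,dy=+12->C
  (1,10):dx=+2,dy=+10->C; (2,3):dx=-6,dy=-9->C; (2,4):dx=-12,dy=-17->C; (2,5):dx=-1,dy=-2->C
  (2,6):dx=-8,dy=-14->C; (2,7):dx=-7,dy=-11->C; (2,8):dx=-10,dy=-7->C; (2,9):dx=-2,dy=-3->C
  (2,10):dx=-3,dy=-5->C; (3,4):dx=-6,dy=-8->C; (3,5):dx=+5,dy=+7->C; (3,6):dx=-2,dy=-5->C
  (3,7):dx=-1,dy=-2->C; (3,8):dx=-4,dy=+2->D; (3,9):dx=+4,dy=+6->C; (3,10):dx=+3,dy=+4->C
  (4,5):dx=+11,dy=+15->C; (4,6):dx=+4,dy=+3->C; (4,7):dx=+5,dy=+6->C; (4,8):dx=+2,dy=+10->C
  (4,9):dx=+10,dy=+14->C; (4,10):dx=+9,dy=+12->C; (5,6):dx=-7,dy=-12->C; (5,7):dx=-6,dy=-9->C
  (5,8):dx=-9,dy=-5->C; (5,9):dx=-1,dy=-1->C; (5,10):dx=-2,dy=-3->C; (6,7):dx=+1,dy=+3->C
  (6,8):dx=-2,dy=+7->D; (6,9):dx=+6,dy=+11->C; (6,10):dx=+5,dy=+9->C; (7,8):dx=-3,dy=+4->D
  (7,9):dx=+5,dy=+8->C; (7,10):dx=+4,dy=+6->C; (8,9):dx=+8,dy=+4->C; (8,10):dx=+7,dy=+2->C
  (9,10):dx=-1,dy=-2->C
Step 2: C = 38, D = 7, total pairs = 45.
Step 3: tau = (C - D)/(n(n-1)/2) = (38 - 7)/45 = 0.688889.
Step 4: Exact two-sided p-value (enumerate n! = 3628800 permutations of y under H0): p = 0.004687.
Step 5: alpha = 0.05. reject H0.

tau_b = 0.6889 (C=38, D=7), p = 0.004687, reject H0.


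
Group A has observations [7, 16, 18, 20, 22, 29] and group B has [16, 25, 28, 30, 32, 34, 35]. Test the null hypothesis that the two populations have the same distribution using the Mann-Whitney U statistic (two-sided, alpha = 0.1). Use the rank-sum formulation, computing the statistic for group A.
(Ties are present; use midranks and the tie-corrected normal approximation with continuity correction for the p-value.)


Step 1: Combine and sort all 13 observations; assign midranks.
sorted (value, group): (7,X), (16,X), (16,Y), (18,X), (20,X), (22,X), (25,Y), (28,Y), (29,X), (30,Y), (32,Y), (34,Y), (35,Y)
ranks: 7->1, 16->2.5, 16->2.5, 18->4, 20->5, 22->6, 25->7, 28->8, 29->9, 30->10, 32->11, 34->12, 35->13
Step 2: Rank sum for X: R1 = 1 + 2.5 + 4 + 5 + 6 + 9 = 27.5.
Step 3: U_X = R1 - n1(n1+1)/2 = 27.5 - 6*7/2 = 27.5 - 21 = 6.5.
       U_Y = n1*n2 - U_X = 42 - 6.5 = 35.5.
Step 4: Ties are present, so use the tie-corrected normal approximation (with continuity correction) for the p-value.
Step 5: p-value = 0.045204; compare to alpha = 0.1. reject H0.

U_X = 6.5, p = 0.045204, reject H0 at alpha = 0.1.


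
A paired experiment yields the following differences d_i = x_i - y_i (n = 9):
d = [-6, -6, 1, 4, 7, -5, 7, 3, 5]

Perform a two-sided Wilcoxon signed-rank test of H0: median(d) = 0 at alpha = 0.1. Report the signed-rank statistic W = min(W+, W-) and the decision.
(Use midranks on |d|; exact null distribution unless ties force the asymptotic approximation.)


Step 1: Drop any zero differences (none here) and take |d_i|.
|d| = [6, 6, 1, 4, 7, 5, 7, 3, 5]
Step 2: Midrank |d_i| (ties get averaged ranks).
ranks: |6|->6.5, |6|->6.5, |1|->1, |4|->3, |7|->8.5, |5|->4.5, |7|->8.5, |3|->2, |5|->4.5
Step 3: Attach original signs; sum ranks with positive sign and with negative sign.
W+ = 1 + 3 + 8.5 + 8.5 + 2 + 4.5 = 27.5
W- = 6.5 + 6.5 + 4.5 = 17.5
(Check: W+ + W- = 45 should equal n(n+1)/2 = 45.)
Step 4: Test statistic W = min(W+, W-) = 17.5.
Step 5: Ties in |d|, so use the tie-corrected normal approximation.
        E[W] = n(n+1)/4 = 9*10/4 = 22.5.
        Tie groups: |d|=5 (t=2), |d|=6 (t=2), |d|=7 (t=2); sum(t^3 - t) = 18.
        Var[W] = n(n+1)(2n+1)/24 - sum(t^3-t)/48 = 1710/24 - 18/48 = 70.875.
        z = (W - E[W]) / sqrt(Var[W]) = (17.5 - 22.5) / 8.4187 = -0.5939.
        Two-sided p = 2*Phi(z) = 0.552570.
Step 6: alpha = 0.1. fail to reject H0.

W+ = 27.5, W- = 17.5, W = min = 17.5, p = 0.552570, fail to reject H0.


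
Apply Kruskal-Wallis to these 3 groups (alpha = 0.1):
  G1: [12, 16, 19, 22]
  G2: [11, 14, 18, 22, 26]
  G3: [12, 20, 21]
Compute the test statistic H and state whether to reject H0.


Step 1: Combine all N = 12 observations and assign midranks.
sorted (value, group, rank): (11,G2,1), (12,G1,2.5), (12,G3,2.5), (14,G2,4), (16,G1,5), (18,G2,6), (19,G1,7), (20,G3,8), (21,G3,9), (22,G1,10.5), (22,G2,10.5), (26,G2,12)
Step 2: Sum ranks within each group.
R_1 = 25 (n_1 = 4)
R_2 = 33.5 (n_2 = 5)
R_3 = 19.5 (n_3 = 3)
Step 3: H = 12/(N(N+1)) * sum(R_i^2/n_i) - 3(N+1)
     = 12/(12*13) * (25^2/4 + 33.5^2/5 + 19.5^2/3) - 3*13
     = 0.076923 * 507.45 - 39
     = 0.034615.
Step 4: Ties present; correction factor C = 1 - 12/(12^3 - 12) = 0.993007. Corrected H = 0.034615 / 0.993007 = 0.034859.
Step 5: Under H0, H ~ chi^2(2); p-value = 0.982721.
Step 6: alpha = 0.1. fail to reject H0.

H = 0.0349, df = 2, p = 0.982721, fail to reject H0.


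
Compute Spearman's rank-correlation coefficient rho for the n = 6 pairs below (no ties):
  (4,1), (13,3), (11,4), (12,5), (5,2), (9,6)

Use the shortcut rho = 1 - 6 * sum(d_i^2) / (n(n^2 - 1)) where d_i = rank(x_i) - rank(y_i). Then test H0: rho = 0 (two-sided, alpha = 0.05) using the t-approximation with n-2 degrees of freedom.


Step 1: Rank x and y separately (midranks; no ties here).
rank(x): 4->1, 13->6, 11->4, 12->5, 5->2, 9->3
rank(y): 1->1, 3->3, 4->4, 5->5, 2->2, 6->6
Step 2: d_i = R_x(i) - R_y(i); compute d_i^2.
  (1-1)^2=0, (6-3)^2=9, (4-4)^2=0, (5-5)^2=0, (2-2)^2=0, (3-6)^2=9
sum(d^2) = 18.
Step 3: rho = 1 - 6*18 / (6*(6^2 - 1)) = 1 - 108/210 = 0.485714.
Step 4: Under H0, t = rho * sqrt((n-2)/(1-rho^2)) = 1.1113 ~ t(4).
Step 5: Two-sided p-value from the t-distribution with 4 df = 0.328723.
Step 6: alpha = 0.05. fail to reject H0.

rho = 0.4857, p = 0.328723, fail to reject H0 at alpha = 0.05.


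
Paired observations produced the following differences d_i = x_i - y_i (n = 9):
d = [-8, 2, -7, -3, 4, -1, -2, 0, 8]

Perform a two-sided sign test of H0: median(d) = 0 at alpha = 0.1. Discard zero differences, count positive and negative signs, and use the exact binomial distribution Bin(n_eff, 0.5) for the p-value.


Step 1: Discard zero differences. Original n = 9; n_eff = number of nonzero differences = 8.
Nonzero differences (with sign): -8, +2, -7, -3, +4, -1, -2, +8
Step 2: Count signs: positive = 3, negative = 5.
Step 3: Under H0: P(positive) = 0.5, so the number of positives S ~ Bin(8, 0.5).
Step 4: Two-sided exact p-value = sum of Bin(8,0.5) probabilities at or below the observed probability = 0.726562.
Step 5: alpha = 0.1. fail to reject H0.

n_eff = 8, pos = 3, neg = 5, p = 0.726562, fail to reject H0.


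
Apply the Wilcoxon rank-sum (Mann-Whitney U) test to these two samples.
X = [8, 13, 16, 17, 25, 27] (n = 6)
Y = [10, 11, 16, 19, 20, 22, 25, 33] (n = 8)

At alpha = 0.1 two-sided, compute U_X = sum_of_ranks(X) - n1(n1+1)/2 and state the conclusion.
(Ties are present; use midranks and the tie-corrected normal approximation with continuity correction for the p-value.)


Step 1: Combine and sort all 14 observations; assign midranks.
sorted (value, group): (8,X), (10,Y), (11,Y), (13,X), (16,X), (16,Y), (17,X), (19,Y), (20,Y), (22,Y), (25,X), (25,Y), (27,X), (33,Y)
ranks: 8->1, 10->2, 11->3, 13->4, 16->5.5, 16->5.5, 17->7, 19->8, 20->9, 22->10, 25->11.5, 25->11.5, 27->13, 33->14
Step 2: Rank sum for X: R1 = 1 + 4 + 5.5 + 7 + 11.5 + 13 = 42.
Step 3: U_X = R1 - n1(n1+1)/2 = 42 - 6*7/2 = 42 - 21 = 21.
       U_Y = n1*n2 - U_X = 48 - 21 = 27.
Step 4: Ties are present, so use the tie-corrected normal approximation (with continuity correction) for the p-value.
Step 5: p-value = 0.746347; compare to alpha = 0.1. fail to reject H0.

U_X = 21, p = 0.746347, fail to reject H0 at alpha = 0.1.


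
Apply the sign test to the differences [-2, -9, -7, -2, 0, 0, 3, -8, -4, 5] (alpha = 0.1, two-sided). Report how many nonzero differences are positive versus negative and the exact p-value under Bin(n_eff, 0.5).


Step 1: Discard zero differences. Original n = 10; n_eff = number of nonzero differences = 8.
Nonzero differences (with sign): -2, -9, -7, -2, +3, -8, -4, +5
Step 2: Count signs: positive = 2, negative = 6.
Step 3: Under H0: P(positive) = 0.5, so the number of positives S ~ Bin(8, 0.5).
Step 4: Two-sided exact p-value = sum of Bin(8,0.5) probabilities at or below the observed probability = 0.289062.
Step 5: alpha = 0.1. fail to reject H0.

n_eff = 8, pos = 2, neg = 6, p = 0.289062, fail to reject H0.


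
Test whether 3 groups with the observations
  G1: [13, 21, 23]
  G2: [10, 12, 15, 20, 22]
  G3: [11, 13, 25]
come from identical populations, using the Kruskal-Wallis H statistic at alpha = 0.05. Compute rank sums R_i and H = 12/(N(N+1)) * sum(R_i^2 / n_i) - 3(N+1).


Step 1: Combine all N = 11 observations and assign midranks.
sorted (value, group, rank): (10,G2,1), (11,G3,2), (12,G2,3), (13,G1,4.5), (13,G3,4.5), (15,G2,6), (20,G2,7), (21,G1,8), (22,G2,9), (23,G1,10), (25,G3,11)
Step 2: Sum ranks within each group.
R_1 = 22.5 (n_1 = 3)
R_2 = 26 (n_2 = 5)
R_3 = 17.5 (n_3 = 3)
Step 3: H = 12/(N(N+1)) * sum(R_i^2/n_i) - 3(N+1)
     = 12/(11*12) * (22.5^2/3 + 26^2/5 + 17.5^2/3) - 3*12
     = 0.090909 * 406.033 - 36
     = 0.912121.
Step 4: Ties present; correction factor C = 1 - 6/(11^3 - 11) = 0.995455. Corrected H = 0.912121 / 0.995455 = 0.916286.
Step 5: Under H0, H ~ chi^2(2); p-value = 0.632457.
Step 6: alpha = 0.05. fail to reject H0.

H = 0.9163, df = 2, p = 0.632457, fail to reject H0.


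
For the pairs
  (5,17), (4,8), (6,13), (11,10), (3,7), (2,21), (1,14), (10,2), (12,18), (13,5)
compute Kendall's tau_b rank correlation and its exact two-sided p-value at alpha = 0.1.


Step 1: Enumerate the 45 unordered pairs (i,j) with i<j and classify each by sign(x_j-x_i) * sign(y_j-y_i).
  (1,2):dx=-1,dy=-9->C; (1,3):dx=+1,dy=-4->D; (1,4):dx=+6,dy=-7->D; (1,5):dx=-2,dy=-10->C
  (1,6):dx=-3,dy=+4->D; (1,7):dx=-4,dy=-3->C; (1,8):dx=+5,dy=-15->D; (1,9):dx=+7,dy=+1->C
  (1,10):dx=+8,dy=-12->D; (2,3):dx=+2,dy=+5->C; (2,4):dx=+7,dy=+2->C; (2,5):dx=-1,dy=-1->C
  (2,6):dx=-2,dy=+13->D; (2,7):dx=-3,dy=+6->D; (2,8):dx=+6,dy=-6->D; (2,9):dx=+8,dy=+10->C
  (2,10):dx=+9,dy=-3->D; (3,4):dx=+5,dy=-3->D; (3,5):dx=-3,dy=-6->C; (3,6):dx=-4,dy=+8->D
  (3,7):dx=-5,dy=+1->D; (3,8):dx=+4,dy=-11->D; (3,9):dx=+6,dy=+5->C; (3,10):dx=+7,dy=-8->D
  (4,5):dx=-8,dy=-3->C; (4,6):dx=-9,dy=+11->D; (4,7):dx=-10,dy=+4->D; (4,8):dx=-1,dy=-8->C
  (4,9):dx=+1,dy=+8->C; (4,10):dx=+2,dy=-5->D; (5,6):dx=-1,dy=+14->D; (5,7):dx=-2,dy=+7->D
  (5,8):dx=+7,dy=-5->D; (5,9):dx=+9,dy=+11->C; (5,10):dx=+10,dy=-2->D; (6,7):dx=-1,dy=-7->C
  (6,8):dx=+8,dy=-19->D; (6,9):dx=+10,dy=-3->D; (6,10):dx=+11,dy=-16->D; (7,8):dx=+9,dy=-12->D
  (7,9):dx=+11,dy=+4->C; (7,10):dx=+12,dy=-9->D; (8,9):dx=+2,dy=+16->C; (8,10):dx=+3,dy=+3->C
  (9,10):dx=+1,dy=-13->D
Step 2: C = 18, D = 27, total pairs = 45.
Step 3: tau = (C - D)/(n(n-1)/2) = (18 - 27)/45 = -0.200000.
Step 4: Exact two-sided p-value (enumerate n! = 3628800 permutations of y under H0): p = 0.484313.
Step 5: alpha = 0.1. fail to reject H0.

tau_b = -0.2000 (C=18, D=27), p = 0.484313, fail to reject H0.


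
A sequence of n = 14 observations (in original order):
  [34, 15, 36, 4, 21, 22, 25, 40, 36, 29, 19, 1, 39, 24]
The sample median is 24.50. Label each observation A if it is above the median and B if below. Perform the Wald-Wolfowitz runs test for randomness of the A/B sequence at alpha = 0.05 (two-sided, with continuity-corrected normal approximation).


Step 1: Compute median = 24.50; label A = above, B = below.
Labels in order: ABABBBAAAABBAB  (n_A = 7, n_B = 7)
Step 2: Count runs R = 8.
Step 3: Under H0 (random ordering), E[R] = 2*n_A*n_B/(n_A+n_B) + 1 = 2*7*7/14 + 1 = 8.0000.
        Var[R] = 2*n_A*n_B*(2*n_A*n_B - n_A - n_B) / ((n_A+n_B)^2 * (n_A+n_B-1)) = 8232/2548 = 3.2308.
        SD[R] = 1.7974.
Step 4: R = E[R], so z = 0 with no continuity correction.
Step 5: Two-sided p-value via normal approximation = 2*(1 - Phi(|z|)) = 1.000000.
Step 6: alpha = 0.05. fail to reject H0.

R = 8, z = 0.0000, p = 1.000000, fail to reject H0.


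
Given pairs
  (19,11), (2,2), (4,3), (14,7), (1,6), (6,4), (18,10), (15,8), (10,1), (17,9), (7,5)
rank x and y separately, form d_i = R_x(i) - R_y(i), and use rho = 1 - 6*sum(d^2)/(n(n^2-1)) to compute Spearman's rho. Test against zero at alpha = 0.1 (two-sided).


Step 1: Rank x and y separately (midranks; no ties here).
rank(x): 19->11, 2->2, 4->3, 14->7, 1->1, 6->4, 18->10, 15->8, 10->6, 17->9, 7->5
rank(y): 11->11, 2->2, 3->3, 7->7, 6->6, 4->4, 10->10, 8->8, 1->1, 9->9, 5->5
Step 2: d_i = R_x(i) - R_y(i); compute d_i^2.
  (11-11)^2=0, (2-2)^2=0, (3-3)^2=0, (7-7)^2=0, (1-6)^2=25, (4-4)^2=0, (10-10)^2=0, (8-8)^2=0, (6-1)^2=25, (9-9)^2=0, (5-5)^2=0
sum(d^2) = 50.
Step 3: rho = 1 - 6*50 / (11*(11^2 - 1)) = 1 - 300/1320 = 0.772727.
Step 4: Under H0, t = rho * sqrt((n-2)/(1-rho^2)) = 3.6522 ~ t(9).
Step 5: Two-sided p-value from the t-distribution with 9 df = 0.005299.
Step 6: alpha = 0.1. reject H0.

rho = 0.7727, p = 0.005299, reject H0 at alpha = 0.1.


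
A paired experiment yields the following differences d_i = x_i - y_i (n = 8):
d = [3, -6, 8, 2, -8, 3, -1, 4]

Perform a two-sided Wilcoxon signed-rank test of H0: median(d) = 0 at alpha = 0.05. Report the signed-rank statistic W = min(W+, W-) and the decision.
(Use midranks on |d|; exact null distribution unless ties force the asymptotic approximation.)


Step 1: Drop any zero differences (none here) and take |d_i|.
|d| = [3, 6, 8, 2, 8, 3, 1, 4]
Step 2: Midrank |d_i| (ties get averaged ranks).
ranks: |3|->3.5, |6|->6, |8|->7.5, |2|->2, |8|->7.5, |3|->3.5, |1|->1, |4|->5
Step 3: Attach original signs; sum ranks with positive sign and with negative sign.
W+ = 3.5 + 7.5 + 2 + 3.5 + 5 = 21.5
W- = 6 + 7.5 + 1 = 14.5
(Check: W+ + W- = 36 should equal n(n+1)/2 = 36.)
Step 4: Test statistic W = min(W+, W-) = 14.5.
Step 5: Ties in |d|, so use the tie-corrected normal approximation.
        E[W] = n(n+1)/4 = 8*9/4 = 18.
        Tie groups: |d|=3 (t=2), |d|=8 (t=2); sum(t^3 - t) = 12.
        Var[W] = n(n+1)(2n+1)/24 - sum(t^3-t)/48 = 1224/24 - 12/48 = 50.75.
        z = (W - E[W]) / sqrt(Var[W]) = (14.5 - 18) / 7.1239 = -0.4913.
        Two-sided p = 2*Phi(z) = 0.623212.
Step 6: alpha = 0.05. fail to reject H0.

W+ = 21.5, W- = 14.5, W = min = 14.5, p = 0.623212, fail to reject H0.


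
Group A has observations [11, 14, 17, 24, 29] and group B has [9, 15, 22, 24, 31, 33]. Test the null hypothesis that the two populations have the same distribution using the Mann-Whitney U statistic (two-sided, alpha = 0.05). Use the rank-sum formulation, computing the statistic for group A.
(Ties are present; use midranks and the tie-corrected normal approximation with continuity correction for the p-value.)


Step 1: Combine and sort all 11 observations; assign midranks.
sorted (value, group): (9,Y), (11,X), (14,X), (15,Y), (17,X), (22,Y), (24,X), (24,Y), (29,X), (31,Y), (33,Y)
ranks: 9->1, 11->2, 14->3, 15->4, 17->5, 22->6, 24->7.5, 24->7.5, 29->9, 31->10, 33->11
Step 2: Rank sum for X: R1 = 2 + 3 + 5 + 7.5 + 9 = 26.5.
Step 3: U_X = R1 - n1(n1+1)/2 = 26.5 - 5*6/2 = 26.5 - 15 = 11.5.
       U_Y = n1*n2 - U_X = 30 - 11.5 = 18.5.
Step 4: Ties are present, so use the tie-corrected normal approximation (with continuity correction) for the p-value.
Step 5: p-value = 0.583025; compare to alpha = 0.05. fail to reject H0.

U_X = 11.5, p = 0.583025, fail to reject H0 at alpha = 0.05.


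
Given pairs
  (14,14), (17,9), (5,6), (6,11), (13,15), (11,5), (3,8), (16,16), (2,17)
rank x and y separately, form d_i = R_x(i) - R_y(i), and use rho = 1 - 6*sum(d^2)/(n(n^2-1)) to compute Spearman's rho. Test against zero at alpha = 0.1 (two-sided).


Step 1: Rank x and y separately (midranks; no ties here).
rank(x): 14->7, 17->9, 5->3, 6->4, 13->6, 11->5, 3->2, 16->8, 2->1
rank(y): 14->6, 9->4, 6->2, 11->5, 15->7, 5->1, 8->3, 16->8, 17->9
Step 2: d_i = R_x(i) - R_y(i); compute d_i^2.
  (7-6)^2=1, (9-4)^2=25, (3-2)^2=1, (4-5)^2=1, (6-7)^2=1, (5-1)^2=16, (2-3)^2=1, (8-8)^2=0, (1-9)^2=64
sum(d^2) = 110.
Step 3: rho = 1 - 6*110 / (9*(9^2 - 1)) = 1 - 660/720 = 0.083333.
Step 4: Under H0, t = rho * sqrt((n-2)/(1-rho^2)) = 0.2212 ~ t(7).
Step 5: Two-sided p-value from the t-distribution with 7 df = 0.831214.
Step 6: alpha = 0.1. fail to reject H0.

rho = 0.0833, p = 0.831214, fail to reject H0 at alpha = 0.1.


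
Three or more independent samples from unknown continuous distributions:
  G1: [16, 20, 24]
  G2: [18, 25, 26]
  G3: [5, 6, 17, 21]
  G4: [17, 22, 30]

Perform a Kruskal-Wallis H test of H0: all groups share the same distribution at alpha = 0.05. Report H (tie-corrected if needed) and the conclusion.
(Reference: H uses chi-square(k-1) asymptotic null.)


Step 1: Combine all N = 13 observations and assign midranks.
sorted (value, group, rank): (5,G3,1), (6,G3,2), (16,G1,3), (17,G3,4.5), (17,G4,4.5), (18,G2,6), (20,G1,7), (21,G3,8), (22,G4,9), (24,G1,10), (25,G2,11), (26,G2,12), (30,G4,13)
Step 2: Sum ranks within each group.
R_1 = 20 (n_1 = 3)
R_2 = 29 (n_2 = 3)
R_3 = 15.5 (n_3 = 4)
R_4 = 26.5 (n_4 = 3)
Step 3: H = 12/(N(N+1)) * sum(R_i^2/n_i) - 3(N+1)
     = 12/(13*14) * (20^2/3 + 29^2/3 + 15.5^2/4 + 26.5^2/3) - 3*14
     = 0.065934 * 707.812 - 42
     = 4.668956.
Step 4: Ties present; correction factor C = 1 - 6/(13^3 - 13) = 0.997253. Corrected H = 4.668956 / 0.997253 = 4.681818.
Step 5: Under H0, H ~ chi^2(3); p-value = 0.196635.
Step 6: alpha = 0.05. fail to reject H0.

H = 4.6818, df = 3, p = 0.196635, fail to reject H0.


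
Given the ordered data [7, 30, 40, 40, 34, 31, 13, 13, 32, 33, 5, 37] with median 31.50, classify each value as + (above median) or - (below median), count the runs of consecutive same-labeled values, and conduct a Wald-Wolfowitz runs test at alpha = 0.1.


Step 1: Compute median = 31.50; label A = above, B = below.
Labels in order: BBAAABBBAABA  (n_A = 6, n_B = 6)
Step 2: Count runs R = 6.
Step 3: Under H0 (random ordering), E[R] = 2*n_A*n_B/(n_A+n_B) + 1 = 2*6*6/12 + 1 = 7.0000.
        Var[R] = 2*n_A*n_B*(2*n_A*n_B - n_A - n_B) / ((n_A+n_B)^2 * (n_A+n_B-1)) = 4320/1584 = 2.7273.
        SD[R] = 1.6514.
Step 4: Continuity-corrected z = (R + 0.5 - E[R]) / SD[R] = (6 + 0.5 - 7.0000) / 1.6514 = -0.3028.
Step 5: Two-sided p-value via normal approximation = 2*(1 - Phi(|z|)) = 0.762069.
Step 6: alpha = 0.1. fail to reject H0.

R = 6, z = -0.3028, p = 0.762069, fail to reject H0.


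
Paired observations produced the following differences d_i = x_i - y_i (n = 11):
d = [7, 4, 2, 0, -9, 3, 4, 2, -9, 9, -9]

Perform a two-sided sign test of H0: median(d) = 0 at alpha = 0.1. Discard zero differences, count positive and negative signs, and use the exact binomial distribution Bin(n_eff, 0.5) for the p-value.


Step 1: Discard zero differences. Original n = 11; n_eff = number of nonzero differences = 10.
Nonzero differences (with sign): +7, +4, +2, -9, +3, +4, +2, -9, +9, -9
Step 2: Count signs: positive = 7, negative = 3.
Step 3: Under H0: P(positive) = 0.5, so the number of positives S ~ Bin(10, 0.5).
Step 4: Two-sided exact p-value = sum of Bin(10,0.5) probabilities at or below the observed probability = 0.343750.
Step 5: alpha = 0.1. fail to reject H0.

n_eff = 10, pos = 7, neg = 3, p = 0.343750, fail to reject H0.


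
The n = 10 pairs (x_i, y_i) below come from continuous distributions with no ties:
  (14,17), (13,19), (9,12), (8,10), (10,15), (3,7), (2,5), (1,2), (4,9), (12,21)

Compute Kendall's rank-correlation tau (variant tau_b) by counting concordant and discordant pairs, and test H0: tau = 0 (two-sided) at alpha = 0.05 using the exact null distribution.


Step 1: Enumerate the 45 unordered pairs (i,j) with i<j and classify each by sign(x_j-x_i) * sign(y_j-y_i).
  (1,2):dx=-1,dy=+2->D; (1,3):dx=-5,dy=-5->C; (1,4):dx=-6,dy=-7->C; (1,5):dx=-4,dy=-2->C
  (1,6):dx=-11,dy=-10->C; (1,7):dx=-12,dy=-12->C; (1,8):dx=-13,dy=-15->C; (1,9):dx=-10,dy=-8->C
  (1,10):dx=-2,dy=+4->D; (2,3):dx=-4,dy=-7->C; (2,4):dx=-5,dy=-9->C; (2,5):dx=-3,dy=-4->C
  (2,6):dx=-10,dy=-12->C; (2,7):dx=-11,dy=-14->C; (2,8):dx=-12,dy=-17->C; (2,9):dx=-9,dy=-10->C
  (2,10):dx=-1,dy=+2->D; (3,4):dx=-1,dy=-2->C; (3,5):dx=+1,dy=+3->C; (3,6):dx=-6,dy=-5->C
  (3,7):dx=-7,dy=-7->C; (3,8):dx=-8,dy=-10->C; (3,9):dx=-5,dy=-3->C; (3,10):dx=+3,dy=+9->C
  (4,5):dx=+2,dy=+5->C; (4,6):dx=-5,dy=-3->C; (4,7):dx=-6,dy=-5->C; (4,8):dx=-7,dy=-8->C
  (4,9):dx=-4,dy=-1->C; (4,10):dx=+4,dy=+11->C; (5,6):dx=-7,dy=-8->C; (5,7):dx=-8,dy=-10->C
  (5,8):dx=-9,dy=-13->C; (5,9):dx=-6,dy=-6->C; (5,10):dx=+2,dy=+6->C; (6,7):dx=-1,dy=-2->C
  (6,8):dx=-2,dy=-5->C; (6,9):dx=+1,dy=+2->C; (6,10):dx=+9,dy=+14->C; (7,8):dx=-1,dy=-3->C
  (7,9):dx=+2,dy=+4->C; (7,10):dx=+10,dy=+16->C; (8,9):dx=+3,dy=+7->C; (8,10):dx=+11,dy=+19->C
  (9,10):dx=+8,dy=+12->C
Step 2: C = 42, D = 3, total pairs = 45.
Step 3: tau = (C - D)/(n(n-1)/2) = (42 - 3)/45 = 0.866667.
Step 4: Exact two-sided p-value (enumerate n! = 3628800 permutations of y under H0): p = 0.000115.
Step 5: alpha = 0.05. reject H0.

tau_b = 0.8667 (C=42, D=3), p = 0.000115, reject H0.


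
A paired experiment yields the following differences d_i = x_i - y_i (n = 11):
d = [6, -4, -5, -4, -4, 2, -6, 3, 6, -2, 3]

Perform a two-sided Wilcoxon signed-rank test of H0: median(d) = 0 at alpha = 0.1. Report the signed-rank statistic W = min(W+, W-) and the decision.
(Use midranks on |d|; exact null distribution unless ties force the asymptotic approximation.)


Step 1: Drop any zero differences (none here) and take |d_i|.
|d| = [6, 4, 5, 4, 4, 2, 6, 3, 6, 2, 3]
Step 2: Midrank |d_i| (ties get averaged ranks).
ranks: |6|->10, |4|->6, |5|->8, |4|->6, |4|->6, |2|->1.5, |6|->10, |3|->3.5, |6|->10, |2|->1.5, |3|->3.5
Step 3: Attach original signs; sum ranks with positive sign and with negative sign.
W+ = 10 + 1.5 + 3.5 + 10 + 3.5 = 28.5
W- = 6 + 8 + 6 + 6 + 10 + 1.5 = 37.5
(Check: W+ + W- = 66 should equal n(n+1)/2 = 66.)
Step 4: Test statistic W = min(W+, W-) = 28.5.
Step 5: Ties in |d|, so use the tie-corrected normal approximation.
        E[W] = n(n+1)/4 = 11*12/4 = 33.
        Tie groups: |d|=2 (t=2), |d|=3 (t=2), |d|=4 (t=3), |d|=6 (t=3); sum(t^3 - t) = 60.
        Var[W] = n(n+1)(2n+1)/24 - sum(t^3-t)/48 = 3036/24 - 60/48 = 125.25.
        z = (W - E[W]) / sqrt(Var[W]) = (28.5 - 33) / 11.1915 = -0.4021.
        Two-sided p = 2*Phi(z) = 0.687618.
Step 6: alpha = 0.1. fail to reject H0.

W+ = 28.5, W- = 37.5, W = min = 28.5, p = 0.687618, fail to reject H0.


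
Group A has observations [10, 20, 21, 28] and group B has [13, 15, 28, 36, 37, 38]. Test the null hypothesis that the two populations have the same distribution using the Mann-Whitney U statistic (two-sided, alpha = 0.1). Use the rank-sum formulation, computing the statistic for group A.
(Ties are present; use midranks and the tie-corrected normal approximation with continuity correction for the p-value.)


Step 1: Combine and sort all 10 observations; assign midranks.
sorted (value, group): (10,X), (13,Y), (15,Y), (20,X), (21,X), (28,X), (28,Y), (36,Y), (37,Y), (38,Y)
ranks: 10->1, 13->2, 15->3, 20->4, 21->5, 28->6.5, 28->6.5, 36->8, 37->9, 38->10
Step 2: Rank sum for X: R1 = 1 + 4 + 5 + 6.5 = 16.5.
Step 3: U_X = R1 - n1(n1+1)/2 = 16.5 - 4*5/2 = 16.5 - 10 = 6.5.
       U_Y = n1*n2 - U_X = 24 - 6.5 = 17.5.
Step 4: Ties are present, so use the tie-corrected normal approximation (with continuity correction) for the p-value.
Step 5: p-value = 0.284958; compare to alpha = 0.1. fail to reject H0.

U_X = 6.5, p = 0.284958, fail to reject H0 at alpha = 0.1.


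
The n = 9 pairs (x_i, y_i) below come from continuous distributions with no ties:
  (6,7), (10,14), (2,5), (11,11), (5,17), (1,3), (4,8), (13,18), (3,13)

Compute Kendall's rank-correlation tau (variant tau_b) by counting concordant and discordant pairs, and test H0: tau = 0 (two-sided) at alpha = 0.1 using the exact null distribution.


Step 1: Enumerate the 36 unordered pairs (i,j) with i<j and classify each by sign(x_j-x_i) * sign(y_j-y_i).
  (1,2):dx=+4,dy=+7->C; (1,3):dx=-4,dy=-2->C; (1,4):dx=+5,dy=+4->C; (1,5):dx=-1,dy=+10->D
  (1,6):dx=-5,dy=-4->C; (1,7):dx=-2,dy=+1->D; (1,8):dx=+7,dy=+11->C; (1,9):dx=-3,dy=+6->D
  (2,3):dx=-8,dy=-9->C; (2,4):dx=+1,dy=-3->D; (2,5):dx=-5,dy=+3->D; (2,6):dx=-9,dy=-11->C
  (2,7):dx=-6,dy=-6->C; (2,8):dx=+3,dy=+4->C; (2,9):dx=-7,dy=-1->C; (3,4):dx=+9,dy=+6->C
  (3,5):dx=+3,dy=+12->C; (3,6):dx=-1,dy=-2->C; (3,7):dx=+2,dy=+3->C; (3,8):dx=+11,dy=+13->C
  (3,9):dx=+1,dy=+8->C; (4,5):dx=-6,dy=+6->D; (4,6):dx=-10,dy=-8->C; (4,7):dx=-7,dy=-3->C
  (4,8):dx=+2,dy=+7->C; (4,9):dx=-8,dy=+2->D; (5,6):dx=-4,dy=-14->C; (5,7):dx=-1,dy=-9->C
  (5,8):dx=+8,dy=+1->C; (5,9):dx=-2,dy=-4->C; (6,7):dx=+3,dy=+5->C; (6,8):dx=+12,dy=+15->C
  (6,9):dx=+2,dy=+10->C; (7,8):dx=+9,dy=+10->C; (7,9):dx=-1,dy=+5->D; (8,9):dx=-10,dy=-5->C
Step 2: C = 28, D = 8, total pairs = 36.
Step 3: tau = (C - D)/(n(n-1)/2) = (28 - 8)/36 = 0.555556.
Step 4: Exact two-sided p-value (enumerate n! = 362880 permutations of y under H0): p = 0.044615.
Step 5: alpha = 0.1. reject H0.

tau_b = 0.5556 (C=28, D=8), p = 0.044615, reject H0.


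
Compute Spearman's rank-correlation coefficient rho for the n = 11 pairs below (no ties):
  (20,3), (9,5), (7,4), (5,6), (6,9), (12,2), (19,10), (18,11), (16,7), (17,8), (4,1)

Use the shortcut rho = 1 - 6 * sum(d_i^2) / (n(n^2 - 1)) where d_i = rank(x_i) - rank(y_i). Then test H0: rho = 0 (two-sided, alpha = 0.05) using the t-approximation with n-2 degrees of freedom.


Step 1: Rank x and y separately (midranks; no ties here).
rank(x): 20->11, 9->5, 7->4, 5->2, 6->3, 12->6, 19->10, 18->9, 16->7, 17->8, 4->1
rank(y): 3->3, 5->5, 4->4, 6->6, 9->9, 2->2, 10->10, 11->11, 7->7, 8->8, 1->1
Step 2: d_i = R_x(i) - R_y(i); compute d_i^2.
  (11-3)^2=64, (5-5)^2=0, (4-4)^2=0, (2-6)^2=16, (3-9)^2=36, (6-2)^2=16, (10-10)^2=0, (9-11)^2=4, (7-7)^2=0, (8-8)^2=0, (1-1)^2=0
sum(d^2) = 136.
Step 3: rho = 1 - 6*136 / (11*(11^2 - 1)) = 1 - 816/1320 = 0.381818.
Step 4: Under H0, t = rho * sqrt((n-2)/(1-rho^2)) = 1.2394 ~ t(9).
Step 5: Two-sided p-value from the t-distribution with 9 df = 0.246560.
Step 6: alpha = 0.05. fail to reject H0.

rho = 0.3818, p = 0.246560, fail to reject H0 at alpha = 0.05.


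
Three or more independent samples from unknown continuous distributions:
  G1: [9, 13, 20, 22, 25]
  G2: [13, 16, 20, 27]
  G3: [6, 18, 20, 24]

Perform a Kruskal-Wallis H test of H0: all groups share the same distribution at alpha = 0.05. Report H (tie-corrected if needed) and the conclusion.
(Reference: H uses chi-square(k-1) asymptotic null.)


Step 1: Combine all N = 13 observations and assign midranks.
sorted (value, group, rank): (6,G3,1), (9,G1,2), (13,G1,3.5), (13,G2,3.5), (16,G2,5), (18,G3,6), (20,G1,8), (20,G2,8), (20,G3,8), (22,G1,10), (24,G3,11), (25,G1,12), (27,G2,13)
Step 2: Sum ranks within each group.
R_1 = 35.5 (n_1 = 5)
R_2 = 29.5 (n_2 = 4)
R_3 = 26 (n_3 = 4)
Step 3: H = 12/(N(N+1)) * sum(R_i^2/n_i) - 3(N+1)
     = 12/(13*14) * (35.5^2/5 + 29.5^2/4 + 26^2/4) - 3*14
     = 0.065934 * 638.612 - 42
     = 0.106319.
Step 4: Ties present; correction factor C = 1 - 30/(13^3 - 13) = 0.986264. Corrected H = 0.106319 / 0.986264 = 0.107799.
Step 5: Under H0, H ~ chi^2(2); p-value = 0.947527.
Step 6: alpha = 0.05. fail to reject H0.

H = 0.1078, df = 2, p = 0.947527, fail to reject H0.


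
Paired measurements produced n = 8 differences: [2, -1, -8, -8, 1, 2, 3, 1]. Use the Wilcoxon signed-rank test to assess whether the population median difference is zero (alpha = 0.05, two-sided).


Step 1: Drop any zero differences (none here) and take |d_i|.
|d| = [2, 1, 8, 8, 1, 2, 3, 1]
Step 2: Midrank |d_i| (ties get averaged ranks).
ranks: |2|->4.5, |1|->2, |8|->7.5, |8|->7.5, |1|->2, |2|->4.5, |3|->6, |1|->2
Step 3: Attach original signs; sum ranks with positive sign and with negative sign.
W+ = 4.5 + 2 + 4.5 + 6 + 2 = 19
W- = 2 + 7.5 + 7.5 = 17
(Check: W+ + W- = 36 should equal n(n+1)/2 = 36.)
Step 4: Test statistic W = min(W+, W-) = 17.
Step 5: Ties in |d|, so use the tie-corrected normal approximation.
        E[W] = n(n+1)/4 = 8*9/4 = 18.
        Tie groups: |d|=1 (t=3), |d|=2 (t=2), |d|=8 (t=2); sum(t^3 - t) = 36.
        Var[W] = n(n+1)(2n+1)/24 - sum(t^3-t)/48 = 1224/24 - 36/48 = 50.25.
        z = (W - E[W]) / sqrt(Var[W]) = (17 - 18) / 7.0887 = -0.1411.
        Two-sided p = 2*Phi(z) = 0.887815.
Step 6: alpha = 0.05. fail to reject H0.

W+ = 19, W- = 17, W = min = 17, p = 0.887815, fail to reject H0.


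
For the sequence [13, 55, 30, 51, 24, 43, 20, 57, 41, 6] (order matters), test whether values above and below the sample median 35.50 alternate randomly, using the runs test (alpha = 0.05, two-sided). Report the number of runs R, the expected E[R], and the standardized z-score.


Step 1: Compute median = 35.50; label A = above, B = below.
Labels in order: BABABABAAB  (n_A = 5, n_B = 5)
Step 2: Count runs R = 9.
Step 3: Under H0 (random ordering), E[R] = 2*n_A*n_B/(n_A+n_B) + 1 = 2*5*5/10 + 1 = 6.0000.
        Var[R] = 2*n_A*n_B*(2*n_A*n_B - n_A - n_B) / ((n_A+n_B)^2 * (n_A+n_B-1)) = 2000/900 = 2.2222.
        SD[R] = 1.4907.
Step 4: Continuity-corrected z = (R - 0.5 - E[R]) / SD[R] = (9 - 0.5 - 6.0000) / 1.4907 = 1.6771.
Step 5: Two-sided p-value via normal approximation = 2*(1 - Phi(|z|)) = 0.093533.
Step 6: alpha = 0.05. fail to reject H0.

R = 9, z = 1.6771, p = 0.093533, fail to reject H0.


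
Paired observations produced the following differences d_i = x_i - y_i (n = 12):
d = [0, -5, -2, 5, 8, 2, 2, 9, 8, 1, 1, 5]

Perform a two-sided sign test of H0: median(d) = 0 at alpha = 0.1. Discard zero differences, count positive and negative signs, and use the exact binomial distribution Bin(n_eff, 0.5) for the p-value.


Step 1: Discard zero differences. Original n = 12; n_eff = number of nonzero differences = 11.
Nonzero differences (with sign): -5, -2, +5, +8, +2, +2, +9, +8, +1, +1, +5
Step 2: Count signs: positive = 9, negative = 2.
Step 3: Under H0: P(positive) = 0.5, so the number of positives S ~ Bin(11, 0.5).
Step 4: Two-sided exact p-value = sum of Bin(11,0.5) probabilities at or below the observed probability = 0.065430.
Step 5: alpha = 0.1. reject H0.

n_eff = 11, pos = 9, neg = 2, p = 0.065430, reject H0.


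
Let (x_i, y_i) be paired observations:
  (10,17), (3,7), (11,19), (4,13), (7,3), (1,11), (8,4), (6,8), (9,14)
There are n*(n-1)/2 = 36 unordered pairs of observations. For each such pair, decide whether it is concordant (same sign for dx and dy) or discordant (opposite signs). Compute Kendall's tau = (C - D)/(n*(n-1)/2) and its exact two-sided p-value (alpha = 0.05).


Step 1: Enumerate the 36 unordered pairs (i,j) with i<j and classify each by sign(x_j-x_i) * sign(y_j-y_i).
  (1,2):dx=-7,dy=-10->C; (1,3):dx=+1,dy=+2->C; (1,4):dx=-6,dy=-4->C; (1,5):dx=-3,dy=-14->C
  (1,6):dx=-9,dy=-6->C; (1,7):dx=-2,dy=-13->C; (1,8):dx=-4,dy=-9->C; (1,9):dx=-1,dy=-3->C
  (2,3):dx=+8,dy=+12->C; (2,4):dx=+1,dy=+6->C; (2,5):dx=+4,dy=-4->D; (2,6):dx=-2,dy=+4->D
  (2,7):dx=+5,dy=-3->D; (2,8):dx=+3,dy=+1->C; (2,9):dx=+6,dy=+7->C; (3,4):dx=-7,dy=-6->C
  (3,5):dx=-4,dy=-16->C; (3,6):dx=-10,dy=-8->C; (3,7):dx=-3,dy=-15->C; (3,8):dx=-5,dy=-11->C
  (3,9):dx=-2,dy=-5->C; (4,5):dx=+3,dy=-10->D; (4,6):dx=-3,dy=-2->C; (4,7):dx=+4,dy=-9->D
  (4,8):dx=+2,dy=-5->D; (4,9):dx=+5,dy=+1->C; (5,6):dx=-6,dy=+8->D; (5,7):dx=+1,dy=+1->C
  (5,8):dx=-1,dy=+5->D; (5,9):dx=+2,dy=+11->C; (6,7):dx=+7,dy=-7->D; (6,8):dx=+5,dy=-3->D
  (6,9):dx=+8,dy=+3->C; (7,8):dx=-2,dy=+4->D; (7,9):dx=+1,dy=+10->C; (8,9):dx=+3,dy=+6->C
Step 2: C = 25, D = 11, total pairs = 36.
Step 3: tau = (C - D)/(n(n-1)/2) = (25 - 11)/36 = 0.388889.
Step 4: Exact two-sided p-value (enumerate n! = 362880 permutations of y under H0): p = 0.180181.
Step 5: alpha = 0.05. fail to reject H0.

tau_b = 0.3889 (C=25, D=11), p = 0.180181, fail to reject H0.
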